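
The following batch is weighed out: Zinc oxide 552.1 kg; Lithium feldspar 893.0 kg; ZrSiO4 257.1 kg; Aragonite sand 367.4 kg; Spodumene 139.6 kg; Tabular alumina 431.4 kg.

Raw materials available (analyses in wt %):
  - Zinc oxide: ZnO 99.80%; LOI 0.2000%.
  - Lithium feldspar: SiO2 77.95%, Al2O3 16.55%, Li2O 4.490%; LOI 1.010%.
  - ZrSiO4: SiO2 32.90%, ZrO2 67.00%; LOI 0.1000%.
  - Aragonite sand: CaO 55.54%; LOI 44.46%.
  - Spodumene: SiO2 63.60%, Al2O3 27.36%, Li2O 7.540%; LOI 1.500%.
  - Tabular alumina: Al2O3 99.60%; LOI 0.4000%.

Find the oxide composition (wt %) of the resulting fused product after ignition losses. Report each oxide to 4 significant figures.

Glass mass = 2463 kg (batch 2641 − LOI 177.5).
Composition: SiO2 35.30%, Al2O3 25.00%, ZnO 22.37%, ZrO2 6.994%, CaO 8.285%, Li2O 2.055%

The working math runs at exact precision at every stage — values along the way are displayed rounded to four significant figures on the page. Each reported figure includes exactly one rounding. The derived quantities, including the yield, LOI, six oxide percentages, totals, glass mass, are computed using the weight values on 2463 kg of glass at full precision, as given in either problem or answer.
Delivered oxide masses:
  SiO2: 893.0·0.7795 + 257.1·0.3290 + 139.6·0.6360 = 869.5 kg
  Al2O3: 893.0·0.1655 + 139.6·0.2736 + 431.4·0.9960 = 615.7 kg
  ZnO: 552.1·0.9980 = 551.0 kg
  ZrO2: 257.1·0.6700 = 172.3 kg
  CaO: 367.4·0.5554 = 204.1 kg
  Li2O: 893.0·0.04490 + 139.6·0.07540 = 50.62 kg
LOI: 552.1·0.002000 + 893.0·0.01010 + 257.1·0.001000 + 367.4·0.4446 + 139.6·0.01500 + 431.4·0.004000 = 177.5 kg
The glass mass, total less LOI, = 2641 − 177.5 = 2463 kg (equal to the oxide-mass sum)
each oxide over glass, ×100, is wt %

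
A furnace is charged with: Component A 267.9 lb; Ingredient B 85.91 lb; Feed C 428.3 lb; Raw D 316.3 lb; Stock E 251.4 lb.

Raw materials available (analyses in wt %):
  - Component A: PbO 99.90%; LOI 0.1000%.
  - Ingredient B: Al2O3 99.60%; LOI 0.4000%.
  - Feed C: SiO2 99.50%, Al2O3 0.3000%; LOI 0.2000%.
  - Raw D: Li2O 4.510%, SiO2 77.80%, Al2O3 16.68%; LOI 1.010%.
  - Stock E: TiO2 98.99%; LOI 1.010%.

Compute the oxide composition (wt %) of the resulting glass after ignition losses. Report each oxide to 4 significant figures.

Glass mass = 1343 lb (batch 1350 − LOI 7.202).
Composition: Li2O 1.062%, SiO2 50.07%, PbO 19.93%, Al2O3 10.40%, TiO2 18.54%

All internal work carries exact precision in every operation — the intermediate values appear, rounded to 4 significant figures, alongside each step; every reported result receives exactly one rounding. Derived quantities (glass mass, totals, ignition loss, five oxide percentages, the yield) are re-derived in exact precision from the batch weights for 1343 lb of glass as written in either problem or answer.
Delivered oxide masses:
  Li2O: 316.3·0.04510 = 14.27 lb
  SiO2: 428.3·0.9950 + 316.3·0.7780 = 672.2 lb
  PbO: 267.9·0.9990 = 267.6 lb
  Al2O3: 85.91·0.9960 + 428.3·0.003000 + 316.3·0.1668 = 139.6 lb
  TiO2: 251.4·0.9899 = 248.9 lb
LOI: 267.9·0.001000 + 85.91·0.004000 + 428.3·0.002000 + 316.3·0.01010 + 251.4·0.01010 = 7.202 lb
Resulting glass, batch − LOI: 1350 − 7.202 = 1343 lb (consistent with Σ oxide mass)
each oxide over glass, ×100, is wt %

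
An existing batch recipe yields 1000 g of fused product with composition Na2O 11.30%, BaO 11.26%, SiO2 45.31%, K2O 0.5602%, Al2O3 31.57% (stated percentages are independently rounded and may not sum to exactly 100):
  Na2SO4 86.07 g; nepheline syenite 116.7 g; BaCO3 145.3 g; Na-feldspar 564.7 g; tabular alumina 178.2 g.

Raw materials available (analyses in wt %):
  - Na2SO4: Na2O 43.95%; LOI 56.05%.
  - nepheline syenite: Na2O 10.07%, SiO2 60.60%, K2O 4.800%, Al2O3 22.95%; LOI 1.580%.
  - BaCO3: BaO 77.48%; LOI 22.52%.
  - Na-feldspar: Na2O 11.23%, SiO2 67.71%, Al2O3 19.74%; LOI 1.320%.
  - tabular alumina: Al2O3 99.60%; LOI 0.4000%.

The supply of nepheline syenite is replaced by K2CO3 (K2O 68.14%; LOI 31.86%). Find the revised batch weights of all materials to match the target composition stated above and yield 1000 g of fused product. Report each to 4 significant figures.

Mid-chain values are shown, with 4-significant-figure rounding, when written out; the whole derivation holds full precision at all times. A single rounding yields every reported value — derived quantities (ignition loss, the totals, five oxide percentages, net glass mass, the yield) are recomputed from the batch weights per 1000 g of glass at full precision, exactly as shown in question or answer.
Oxide mass targets, per 1000 g fused product:
  Na2O: 11.30% × 1000 = 113.0 g
  BaO: 11.26% × 1000 = 112.6 g
  SiO2: 45.31% × 1000 = 453.1 g
  K2O: 0.5602% × 1000 = 5.602 g
  Al2O3: 31.57% × 1000 = 315.7 g
Checking each oxide sum per the reported batch figures, for the quoted basis mass (target by target, the sums agree up to rounding of the answer):
  Na2O: 86.12·0.4395 + 669.2·0.1123 = 113.0 g (target 113.0 g)
  BaO: 145.3·0.7748 = 112.6 g (target 112.6 g)
  SiO2: 669.2·0.6771 = 453.1 g (target 453.1 g)
  K2O: 8.221·0.6814 = 5.602 g (target 5.602 g)
  Al2O3: 669.2·0.1974 + 184.3·0.9960 = 315.7 g (target 315.7 g)
Auditing the glass mass value: net batch after ignition = 1000 g (the Σ of target masses is 1000 g; versus the stated basis of 1000 g — differing by rounding only).
Whole-batch sum: Σ batch = 1093 g; LOI removed, Σ of batch·LOI: 93.18 g; as yield: glass ÷ batch → 91.48%.

Revised batch per 1000 g fused product:
  Na2SO4: 86.12 g
  K2CO3: 8.221 g
  BaCO3: 145.3 g
  Na-feldspar: 669.2 g
  tabular alumina: 184.3 g
Total batch = 1093 g; LOI loss = 93.18 g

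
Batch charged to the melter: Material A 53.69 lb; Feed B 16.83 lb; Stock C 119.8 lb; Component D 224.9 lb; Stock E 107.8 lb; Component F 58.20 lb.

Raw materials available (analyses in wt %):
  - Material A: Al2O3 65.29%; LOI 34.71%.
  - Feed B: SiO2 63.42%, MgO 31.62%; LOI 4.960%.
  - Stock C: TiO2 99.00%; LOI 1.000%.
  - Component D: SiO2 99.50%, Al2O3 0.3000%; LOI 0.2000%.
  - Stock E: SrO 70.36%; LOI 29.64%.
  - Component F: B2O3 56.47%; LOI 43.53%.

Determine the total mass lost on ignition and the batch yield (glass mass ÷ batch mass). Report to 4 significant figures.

LOI loss = 78.40 lb; glass = 502.8 lb; yield = 86.51%

The intermediate values are shown with 4-significant-digit rounding across the worked steps. The working math runs at full precision at all times; each reported number sees exactly one rounding. The derived quantities (ignition loss, the totals, the six compositions, glass mass, yield) are rebuilt from the batch weights per 502.8 lb of glass in full precision as set out in the problem or the answer.
Material-by-material LOI:
  Material A: 53.69 × 0.3471 = 18.64 lb
  Feed B: 16.83 × 0.04960 = 0.8348 lb
  Stock C: 119.8 × 0.01000 = 1.198 lb
  Component D: 224.9 × 0.002000 = 0.4498 lb
  Stock E: 107.8 × 0.2964 = 31.95 lb
  Component F: 58.20 × 0.4353 = 25.33 lb
Total LOI = 78.40 lb
Glass = batch − LOI = 581.2 − 78.40 = 502.8 lb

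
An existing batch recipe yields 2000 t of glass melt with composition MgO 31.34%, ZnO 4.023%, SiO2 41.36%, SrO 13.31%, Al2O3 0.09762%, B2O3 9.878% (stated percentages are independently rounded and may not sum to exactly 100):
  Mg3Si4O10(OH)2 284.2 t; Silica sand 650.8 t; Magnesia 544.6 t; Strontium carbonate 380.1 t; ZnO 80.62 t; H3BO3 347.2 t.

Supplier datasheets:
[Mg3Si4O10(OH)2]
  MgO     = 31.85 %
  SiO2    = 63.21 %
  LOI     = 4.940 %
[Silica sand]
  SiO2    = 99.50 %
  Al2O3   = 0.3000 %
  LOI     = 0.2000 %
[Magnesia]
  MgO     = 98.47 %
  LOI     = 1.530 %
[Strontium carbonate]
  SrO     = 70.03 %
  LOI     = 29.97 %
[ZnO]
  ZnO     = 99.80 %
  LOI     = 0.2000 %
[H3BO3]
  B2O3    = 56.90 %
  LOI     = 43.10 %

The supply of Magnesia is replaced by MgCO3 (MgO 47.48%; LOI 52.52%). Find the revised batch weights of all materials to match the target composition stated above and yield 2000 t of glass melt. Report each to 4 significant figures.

Revised batch per 2000 t glass melt:
  Mg3Si4O10(OH)2: 284.2 t
  Silica sand: 650.8 t
  MgCO3: 1129 t
  Strontium carbonate: 380.1 t
  ZnO: 80.62 t
  H3BO3: 347.2 t
Total batch = 2872 t; LOI loss = 872.0 t

Intermediates are printed with 4-significant-digit rounding at each printed step — all arithmetic maintains exact precision at all times; every reported number is rounded once only; all derived quantities are rebuilt at full float precision (net glass mass, the totals, the yield, ignition loss, six oxide percentages) starting from the weights on 2000 t of glass as given in problem or answer.
Target oxide masses per 2000 t glass melt:
  MgO: 31.34% × 2000 = 626.8 t
  ZnO: 4.023% × 2000 = 80.46 t
  SiO2: 41.36% × 2000 = 827.2 t
  SrO: 13.31% × 2000 = 266.2 t
  Al2O3: 0.09762% × 2000 = 1.952 t
  B2O3: 9.878% × 2000 = 197.6 t
Balance tally, oxide-wise, working from each reported weight, per the basis as stated (delivered sums recover each target modulo rounding of the values):
  MgO: 284.2·0.3185 + 1129·0.4748 = 626.6 t (target 626.8 t)
  ZnO: 80.62·0.9980 = 80.46 t (target 80.46 t)
  SiO2: 284.2·0.6321 + 650.8·0.9950 = 827.2 t (target 827.2 t)
  SrO: 380.1·0.7003 = 266.2 t (target 266.2 t)
  Al2O3: 650.8·0.003000 = 1.952 t (target 1.952 t)
  B2O3: 347.2·0.5690 = 197.6 t (target 197.6 t)
Glass-mass sanity pass: whole batch net of LOI = 2000 t (targets for the oxides total 2000 t; the stated basis being 2000 t — rounding explains the deltas).
Whole-batch sum: Σ batch = 2872 t; LOI removed, Σ of batch·LOI: 872.0 t; glass ÷ batch gives a yield of 69.64%.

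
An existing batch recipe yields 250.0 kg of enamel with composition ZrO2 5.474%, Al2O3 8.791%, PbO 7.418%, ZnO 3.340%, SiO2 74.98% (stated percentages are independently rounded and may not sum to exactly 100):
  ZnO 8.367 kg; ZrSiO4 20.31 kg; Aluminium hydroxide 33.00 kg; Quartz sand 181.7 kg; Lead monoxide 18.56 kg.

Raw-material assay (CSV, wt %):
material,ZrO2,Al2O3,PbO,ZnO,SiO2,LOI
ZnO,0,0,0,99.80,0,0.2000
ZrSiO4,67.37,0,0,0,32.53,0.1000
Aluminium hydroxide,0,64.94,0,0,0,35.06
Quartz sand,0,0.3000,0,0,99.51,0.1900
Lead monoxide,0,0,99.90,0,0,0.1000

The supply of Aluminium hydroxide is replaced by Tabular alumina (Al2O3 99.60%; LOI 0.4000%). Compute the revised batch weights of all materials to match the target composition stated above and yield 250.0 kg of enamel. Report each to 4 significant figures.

All arithmetic maintains full float precision in all steps — intermediates are shown, rounded to four significant digits, at each printed step — every reported value undergoes a single rounding. All derived quantities (the five compositions, LOI, glass mass, totals, the yield) are re-derived at full precision using the weight values at 250.0 kg of glass precisely as stated by question or answer.
Target masses of each oxide per 250.0 kg enamel:
  ZrO2: 5.474% × 250.0 = 13.68 kg
  Al2O3: 8.791% × 250.0 = 21.98 kg
  PbO: 7.418% × 250.0 = 18.55 kg
  ZnO: 3.340% × 250.0 = 8.350 kg
  SiO2: 74.98% × 250.0 = 187.4 kg
Per-oxide balance check per the reported batch figures, per the basis as stated (every target is met by its sum given rounding of the digits):
  ZrO2: 20.31·0.6737 = 13.68 kg (target 13.68 kg)
  Al2O3: 21.52·0.9960 + 181.7·0.003000 = 21.98 kg (target 21.98 kg)
  PbO: 18.56·0.9990 = 18.54 kg (target 18.55 kg)
  ZnO: 8.367·0.9980 = 8.350 kg (target 8.350 kg)
  SiO2: 20.31·0.3253 + 181.7·0.9951 = 187.4 kg (target 187.4 kg)
The glass-mass cross-check: total charge less LOI = 250.0 kg (oxide target masses add up to 250.0 kg; basis as stated: 250.0 kg — any gap is answer rounding).
Summing the batch: Σ batch = 250.5 kg; loss to ignition Σ batch·LOI = 0.4869 kg; as yield: glass ÷ batch → 99.81%.

Revised batch per 250.0 kg enamel:
  ZnO: 8.367 kg
  ZrSiO4: 20.31 kg
  Tabular alumina: 21.52 kg
  Quartz sand: 181.7 kg
  Lead monoxide: 18.56 kg
Total batch = 250.5 kg; LOI loss = 0.4869 kg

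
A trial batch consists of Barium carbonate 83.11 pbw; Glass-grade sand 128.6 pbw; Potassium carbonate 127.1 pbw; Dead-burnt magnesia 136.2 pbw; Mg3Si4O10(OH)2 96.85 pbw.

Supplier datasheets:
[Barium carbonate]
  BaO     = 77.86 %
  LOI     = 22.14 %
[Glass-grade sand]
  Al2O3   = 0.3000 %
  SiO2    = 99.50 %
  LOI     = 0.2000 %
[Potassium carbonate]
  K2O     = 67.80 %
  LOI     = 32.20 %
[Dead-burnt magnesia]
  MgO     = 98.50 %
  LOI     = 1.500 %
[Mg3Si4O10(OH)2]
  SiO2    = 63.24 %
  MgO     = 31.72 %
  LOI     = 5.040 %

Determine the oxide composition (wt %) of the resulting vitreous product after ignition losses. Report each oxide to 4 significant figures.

Glass mass = 505.4 pbw (batch 571.9 − LOI 66.51).
Composition: BaO 12.80%, K2O 17.05%, Al2O3 0.07634%, SiO2 37.44%, MgO 32.63%

Mid-chain values are shown rounded to four significant figures in the printout — full float precision is maintained through the solve; every reported figure is rounded a single time. The derived quantities are computed at full precision (yield, five oxide percentages, glass mass, totals, LOI) from the weighed amounts at 505.4 pbw of glass, exactly as printed in question or answer.
What the batch supplies per oxide:
  BaO: 83.11·0.7786 = 64.71 pbw
  K2O: 127.1·0.6780 = 86.17 pbw
  Al2O3: 128.6·0.003000 = 0.3858 pbw
  SiO2: 128.6·0.9950 + 96.85·0.6324 = 189.2 pbw
  MgO: 136.2·0.9850 + 96.85·0.3172 = 164.9 pbw
LOI: 83.11·0.2214 + 128.6·0.002000 + 127.1·0.3220 + 136.2·0.01500 + 96.85·0.05040 = 66.51 pbw
The glass mass, total less LOI, = 571.9 − 66.51 = 505.4 pbw (equal to the oxide-mass sum)
percent share: oxide ÷ glass, ×100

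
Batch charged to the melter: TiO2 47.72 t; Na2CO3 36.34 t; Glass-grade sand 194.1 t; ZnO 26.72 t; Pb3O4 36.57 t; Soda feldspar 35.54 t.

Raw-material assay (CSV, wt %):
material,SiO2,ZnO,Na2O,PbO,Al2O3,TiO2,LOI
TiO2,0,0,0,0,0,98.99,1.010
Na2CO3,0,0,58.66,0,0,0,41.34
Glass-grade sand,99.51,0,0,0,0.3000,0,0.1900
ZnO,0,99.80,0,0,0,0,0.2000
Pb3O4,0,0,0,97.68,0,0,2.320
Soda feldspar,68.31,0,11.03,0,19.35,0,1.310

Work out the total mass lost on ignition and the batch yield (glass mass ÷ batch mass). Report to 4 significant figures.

Intermediates appear rounded off to 4 significant digits in the printout — all arithmetic runs at exact precision in all steps — a single rounding completes each reported figure. All derived quantities, which include glass mass, six oxide percentages, yield, LOI, totals, are recomputed at full float precision, as they appear in problem or answer, from the weighed amounts at 359.7 t of glass.
Ignition loss by material:
  TiO2: 47.72 × 0.01010 = 0.4820 t
  Na2CO3: 36.34 × 0.4134 = 15.02 t
  Glass-grade sand: 194.1 × 0.001900 = 0.3688 t
  ZnO: 26.72 × 0.002000 = 0.05344 t
  Pb3O4: 36.57 × 0.02320 = 0.8484 t
  Soda feldspar: 35.54 × 0.01310 = 0.4656 t
Total LOI = 17.24 t
Glass = batch − LOI = 377.0 − 17.24 = 359.7 t

LOI loss = 17.24 t; glass = 359.7 t; yield = 95.43%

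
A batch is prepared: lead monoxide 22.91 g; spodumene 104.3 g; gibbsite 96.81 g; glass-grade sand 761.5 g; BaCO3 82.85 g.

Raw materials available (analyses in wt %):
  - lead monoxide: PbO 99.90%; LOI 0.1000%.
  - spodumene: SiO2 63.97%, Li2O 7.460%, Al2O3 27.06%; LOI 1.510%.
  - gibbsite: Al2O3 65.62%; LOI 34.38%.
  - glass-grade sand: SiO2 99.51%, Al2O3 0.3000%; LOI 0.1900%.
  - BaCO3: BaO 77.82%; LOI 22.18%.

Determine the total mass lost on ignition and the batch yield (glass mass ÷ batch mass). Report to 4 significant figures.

All internal work carries full precision in every operation; mid-chain values are printed, with 4-significant-digit rounding, within the worked lines — every reported result is rounded once only; the derived quantities (the totals, the yield, ignition loss, five oxide percentages, glass mass) are recomputed from the weighed amounts on 1014 g of glass in full float precision exactly as printed in question or answer.
Per-material ignition loss:
  lead monoxide: 22.91 × 0.001000 = 0.02291 g
  spodumene: 104.3 × 0.01510 = 1.575 g
  gibbsite: 96.81 × 0.3438 = 33.28 g
  glass-grade sand: 761.5 × 0.001900 = 1.447 g
  BaCO3: 82.85 × 0.2218 = 18.38 g
Total LOI = 54.70 g
Glass = batch − LOI = 1068 − 54.70 = 1014 g

LOI loss = 54.70 g; glass = 1014 g; yield = 94.88%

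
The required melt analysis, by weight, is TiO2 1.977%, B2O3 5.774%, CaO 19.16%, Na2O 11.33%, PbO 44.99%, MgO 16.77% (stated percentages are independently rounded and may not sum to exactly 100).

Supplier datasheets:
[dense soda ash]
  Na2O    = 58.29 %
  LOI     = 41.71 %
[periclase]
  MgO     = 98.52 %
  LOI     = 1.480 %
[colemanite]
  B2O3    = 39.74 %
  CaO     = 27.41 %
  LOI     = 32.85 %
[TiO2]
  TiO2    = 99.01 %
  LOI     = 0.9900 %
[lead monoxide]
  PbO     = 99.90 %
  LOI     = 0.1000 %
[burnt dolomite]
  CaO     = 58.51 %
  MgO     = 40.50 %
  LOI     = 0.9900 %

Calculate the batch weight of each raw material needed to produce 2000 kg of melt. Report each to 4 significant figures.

Batch per 2000 kg melt:
  dense soda ash: 388.7 kg
  periclase: 127.2 kg
  colemanite: 290.6 kg
  TiO2: 39.94 kg
  lead monoxide: 900.7 kg
  burnt dolomite: 518.8 kg
Total batch = 2266 kg; LOI loss = 265.9 kg; yield = 88.27%

Rounding to 4 significant digits governs every working value as shown — every computation carries full precision in all steps — a single rounding completes each reported value; the derived quantities are rebuilt from the batch weights on 2000 kg of glass at full precision (totals, net glass mass, the six compositions, ignition loss, the yield) as set out in the problem or the answer.
Target oxide masses per 2000 kg melt:
  TiO2: 1.977% × 2000 = 39.54 kg
  B2O3: 5.774% × 2000 = 115.5 kg
  CaO: 19.16% × 2000 = 383.2 kg
  Na2O: 11.33% × 2000 = 226.6 kg
  PbO: 44.99% × 2000 = 899.8 kg
  MgO: 16.77% × 2000 = 335.4 kg
Balance tally, oxide-wise, using the reported weights, on the stated basis (oxide sums agree with the targets net of answer rounding effects):
  TiO2: 39.94·0.9901 = 39.54 kg (target 39.54 kg)
  B2O3: 290.6·0.3974 = 115.5 kg (target 115.5 kg)
  CaO: 290.6·0.2741 + 518.8·0.5851 = 383.2 kg (target 383.2 kg)
  Na2O: 388.7·0.5829 = 226.6 kg (target 226.6 kg)
  PbO: 900.7·0.9990 = 899.8 kg (target 899.8 kg)
  MgO: 127.2·0.9852 + 518.8·0.4050 = 335.4 kg (target 335.4 kg)
Auditing the glass mass value: total charge less LOI = 2000 kg (the Σ of target masses is 2000 kg; with the basis standing at 2000 kg — gaps are rounding artifacts).
Summing the batch: Σ batch = 2266 kg; ignition loss, Σ(batch × LOI) = 265.9 kg; the yield ratio, glass ÷ batch: 88.27%.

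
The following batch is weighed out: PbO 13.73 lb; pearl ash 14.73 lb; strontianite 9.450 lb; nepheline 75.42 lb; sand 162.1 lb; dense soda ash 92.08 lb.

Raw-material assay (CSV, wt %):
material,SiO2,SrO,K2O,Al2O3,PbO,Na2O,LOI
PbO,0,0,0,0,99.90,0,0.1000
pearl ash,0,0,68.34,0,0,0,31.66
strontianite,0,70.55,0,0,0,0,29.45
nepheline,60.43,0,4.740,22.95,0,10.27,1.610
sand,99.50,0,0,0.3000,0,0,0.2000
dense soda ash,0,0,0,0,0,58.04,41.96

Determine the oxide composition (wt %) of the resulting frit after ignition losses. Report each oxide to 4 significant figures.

The intermediate values are rounded off to 4 significant figures wherever printed — each numeric step maintains full precision throughout — a single rounding produces every reported value; derived quantities, including the yield, LOI, six oxide percentages, totals, net glass mass, are recomputed starting from the weights at 319.9 lb of glass in full float precision as written in question or answer.
Oxide masses out of the charge:
  SiO2: 75.42·0.6043 + 162.1·0.9950 = 206.9 lb
  SrO: 9.450·0.7055 = 6.667 lb
  K2O: 14.73·0.6834 + 75.42·0.04740 = 13.64 lb
  Al2O3: 75.42·0.2295 + 162.1·0.003000 = 17.80 lb
  PbO: 13.73·0.9990 = 13.72 lb
  Na2O: 75.42·0.1027 + 92.08·0.5804 = 61.19 lb
LOI: 13.73·0.001000 + 14.73·0.3166 + 9.450·0.2945 + 75.42·0.01610 + 162.1·0.002000 + 92.08·0.4196 = 47.64 lb
Resulting glass, batch − LOI: 367.5 − 47.64 = 319.9 lb (= Σ oxide masses)
oxide / glass × 100 gives the wt %

Glass mass = 319.9 lb (batch 367.5 − LOI 47.64).
Composition: SiO2 64.67%, SrO 2.084%, K2O 4.265%, Al2O3 5.563%, PbO 4.288%, Na2O 19.13%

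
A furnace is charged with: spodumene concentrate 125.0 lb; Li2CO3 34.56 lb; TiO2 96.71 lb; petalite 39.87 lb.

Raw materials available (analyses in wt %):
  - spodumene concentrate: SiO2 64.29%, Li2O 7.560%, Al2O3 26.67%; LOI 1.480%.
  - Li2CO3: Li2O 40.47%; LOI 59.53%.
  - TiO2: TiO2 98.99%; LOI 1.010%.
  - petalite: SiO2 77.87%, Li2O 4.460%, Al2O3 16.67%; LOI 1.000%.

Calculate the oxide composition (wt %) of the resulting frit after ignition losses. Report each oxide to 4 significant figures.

Glass mass = 272.3 lb (batch 296.1 − LOI 23.80).
Composition: SiO2 40.91%, Li2O 9.258%, Al2O3 14.68%, TiO2 35.15%

In-progress results are displayed with 4-significant-digit rounding in the working; each numeric step carries full precision from start to finish — every reported figure is rounded once only — all derived quantities are re-derived using the weight values per 272.3 lb of glass at full float precision (the totals, yield, the four compositions, ignition loss, net glass mass) exactly as printed in the problem or answer text.
What the batch supplies per oxide:
  SiO2: 125.0·0.6429 + 39.87·0.7787 = 111.4 lb
  Li2O: 125.0·0.07560 + 34.56·0.4047 + 39.87·0.04460 = 25.21 lb
  Al2O3: 125.0·0.2667 + 39.87·0.1667 = 39.98 lb
  TiO2: 96.71·0.9899 = 95.73 lb
LOI: 125.0·0.01480 + 34.56·0.5953 + 96.71·0.01010 + 39.87·0.01000 = 23.80 lb
Glass = total batch minus LOI = 296.1 − 23.80 = 272.3 lb (matching Σ of the oxides)
each wt % is 100 × oxide ÷ glass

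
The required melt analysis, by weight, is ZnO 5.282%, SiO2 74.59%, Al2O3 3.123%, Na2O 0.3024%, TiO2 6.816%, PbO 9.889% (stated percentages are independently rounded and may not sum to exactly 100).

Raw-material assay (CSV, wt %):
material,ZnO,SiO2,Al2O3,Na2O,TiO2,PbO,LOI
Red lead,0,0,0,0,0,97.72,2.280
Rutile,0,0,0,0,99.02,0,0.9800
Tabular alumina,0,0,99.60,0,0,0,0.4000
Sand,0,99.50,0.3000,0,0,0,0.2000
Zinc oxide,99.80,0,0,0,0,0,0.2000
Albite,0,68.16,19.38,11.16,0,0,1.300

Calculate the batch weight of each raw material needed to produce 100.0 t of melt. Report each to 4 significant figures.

All internal work maintains full float precision through every step — rounding to four significant digits applies to each in-between result as displayed — each reported value carries a single rounding; all derived quantities are rebuilt using the weight values for 100.0 t of glass in exact precision (the yield, the six compositions, totals, net glass mass, ignition loss) exactly as printed in either problem or answer.
Oxide-by-oxide targets in 100.0 t melt:
  ZnO: 5.282% × 100.0 = 5.282 t
  SiO2: 74.59% × 100.0 = 74.59 t
  Al2O3: 3.123% × 100.0 = 3.123 t
  Na2O: 0.3024% × 100.0 = 0.3024 t
  TiO2: 6.816% × 100.0 = 6.816 t
  PbO: 9.889% × 100.0 = 9.889 t
Per-oxide balance check using the reported weights, against the basis in use (every target is met by its sum modulo rounding of the values):
  ZnO: 5.293·0.9980 = 5.282 t (target 5.282 t)
  SiO2: 73.11·0.9950 + 2.710·0.6816 = 74.59 t (target 74.59 t)
  Al2O3: 2.388·0.9960 + 73.11·0.003000 + 2.710·0.1938 = 3.123 t (target 3.123 t)
  Na2O: 2.710·0.1116 = 0.3024 t (target 0.3024 t)
  TiO2: 6.883·0.9902 = 6.816 t (target 6.816 t)
  PbO: 10.12·0.9772 = 9.889 t (target 9.889 t)
Auditing the glass mass value: total charge less LOI = 100.0 t (summing oxide targets gives 100.0 t; against the stated basis, 100.0 t — gaps are rounding artifacts).
Adding the batch up: Σ batch = 100.5 t; ignition loss, Σ(batch × LOI) = 0.4998 t; yield: glass divided by total = 99.50%.

Batch per 100.0 t melt:
  Red lead: 10.12 t
  Rutile: 6.883 t
  Tabular alumina: 2.388 t
  Sand: 73.11 t
  Zinc oxide: 5.293 t
  Albite: 2.710 t
Total batch = 100.5 t; LOI loss = 0.4998 t; yield = 99.50%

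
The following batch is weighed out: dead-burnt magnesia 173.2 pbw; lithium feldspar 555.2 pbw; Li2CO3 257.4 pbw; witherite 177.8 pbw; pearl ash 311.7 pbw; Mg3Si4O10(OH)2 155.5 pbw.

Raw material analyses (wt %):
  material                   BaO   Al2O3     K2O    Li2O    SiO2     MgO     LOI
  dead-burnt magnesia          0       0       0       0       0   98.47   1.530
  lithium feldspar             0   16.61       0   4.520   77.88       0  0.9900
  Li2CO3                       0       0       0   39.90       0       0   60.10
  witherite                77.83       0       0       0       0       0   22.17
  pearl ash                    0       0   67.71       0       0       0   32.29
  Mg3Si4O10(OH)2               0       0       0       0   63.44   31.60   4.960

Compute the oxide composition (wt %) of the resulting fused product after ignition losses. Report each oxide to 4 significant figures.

Glass mass = 1320 pbw (batch 1631 − LOI 310.6).
Composition: BaO 10.48%, Al2O3 6.985%, K2O 15.99%, Li2O 9.680%, SiO2 40.22%, MgO 16.64%

All arithmetic keeps full precision in all steps. Values along the way are printed rounded to 4 significant figures alongside each step. A single rounding produces every reported number — all derived quantities, which include glass mass, LOI, the six compositions, the yield, totals, are re-derived at exact precision, exactly as printed in the problem or the answer, starting from the weights for 1320 pbw of glass.
What the batch supplies per oxide:
  BaO: 177.8·0.7783 = 138.4 pbw
  Al2O3: 555.2·0.1661 = 92.22 pbw
  K2O: 311.7·0.6771 = 211.1 pbw
  Li2O: 555.2·0.04520 + 257.4·0.3990 = 127.8 pbw
  SiO2: 555.2·0.7788 + 155.5·0.6344 = 531.0 pbw
  MgO: 173.2·0.9847 + 155.5·0.3160 = 219.7 pbw
LOI: 173.2·0.01530 + 555.2·0.009900 + 257.4·0.6010 + 177.8·0.2217 + 311.7·0.3229 + 155.5·0.04960 = 310.6 pbw
Glass = total batch minus LOI = 1631 − 310.6 = 1320 pbw (the oxide masses sum to this)
percent share: oxide ÷ glass, ×100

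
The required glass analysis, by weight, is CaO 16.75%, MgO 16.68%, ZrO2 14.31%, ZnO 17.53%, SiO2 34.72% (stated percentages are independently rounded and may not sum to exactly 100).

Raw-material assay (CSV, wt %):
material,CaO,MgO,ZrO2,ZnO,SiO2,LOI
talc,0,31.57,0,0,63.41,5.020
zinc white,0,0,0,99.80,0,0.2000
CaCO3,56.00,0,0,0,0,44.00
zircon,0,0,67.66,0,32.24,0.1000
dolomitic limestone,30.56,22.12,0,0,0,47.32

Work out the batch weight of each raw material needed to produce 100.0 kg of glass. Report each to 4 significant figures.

The working math keeps exact precision at each step; working values are displayed, with 4-significant-figure rounding, at each printed step; exactly one rounding lands on every reported number; derived quantities are recomputed in full precision (yield, glass mass, totals, the five compositions, LOI) starting from the weights for 100.0 kg of glass, as written in the problem or the answer.
Target masses of each oxide per 100.0 kg glass:
  CaO: 16.75% × 100.0 = 16.75 kg
  MgO: 16.68% × 100.0 = 16.68 kg
  ZrO2: 14.31% × 100.0 = 14.31 kg
  ZnO: 17.53% × 100.0 = 17.53 kg
  SiO2: 34.72% × 100.0 = 34.72 kg
Checking each oxide sum from the weights as reported, versus the basis set out (delivered sums recover each target inside rounding margins):
  CaO: 23.03·0.5600 + 12.61·0.3056 = 16.75 kg (target 16.75 kg)
  MgO: 44.00·0.3157 + 12.61·0.2212 = 16.68 kg (target 16.68 kg)
  ZrO2: 21.15·0.6766 = 14.31 kg (target 14.31 kg)
  ZnO: 17.57·0.9980 = 17.53 kg (target 17.53 kg)
  SiO2: 44.00·0.6341 + 21.15·0.3224 = 34.72 kg (target 34.72 kg)
Glass mass check: Σ batch − LOI loss = 99.99 kg (the targets, summed, come to 99.99 kg; stated basis 100.0 kg — a pure rounding effect).
Whole-batch sum: Σ batch = 118.4 kg; LOI loss = Σ batch·LOI = 18.37 kg; glass ÷ batch gives a yield of 84.48%.

Batch per 100.0 kg glass:
  talc: 44.00 kg
  zinc white: 17.57 kg
  CaCO3: 23.03 kg
  zircon: 21.15 kg
  dolomitic limestone: 12.61 kg
Total batch = 118.4 kg; LOI loss = 18.37 kg; yield = 84.48%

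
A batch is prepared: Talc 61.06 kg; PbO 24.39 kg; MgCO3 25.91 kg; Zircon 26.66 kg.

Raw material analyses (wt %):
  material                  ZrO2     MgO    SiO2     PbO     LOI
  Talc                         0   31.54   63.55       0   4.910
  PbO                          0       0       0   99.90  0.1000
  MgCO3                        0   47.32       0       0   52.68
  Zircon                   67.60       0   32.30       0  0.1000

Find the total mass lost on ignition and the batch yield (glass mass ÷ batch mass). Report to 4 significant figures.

In-progress results appear with 4-significant-figure rounding when written out; the working math carries full float precision from first step to last. Every reported number is rounded once only. All derived quantities are rebuilt at full float precision (yield, glass mass, totals, the four compositions, ignition loss) starting from the weights on 121.3 kg of glass precisely as stated by problem or answer.
Material-by-material LOI:
  Talc: 61.06 × 0.04910 = 2.998 kg
  PbO: 24.39 × 0.001000 = 0.02439 kg
  MgCO3: 25.91 × 0.5268 = 13.65 kg
  Zircon: 26.66 × 0.001000 = 0.02666 kg
Total LOI = 16.70 kg
Glass = batch − LOI = 138.0 − 16.70 = 121.3 kg

LOI loss = 16.70 kg; glass = 121.3 kg; yield = 87.90%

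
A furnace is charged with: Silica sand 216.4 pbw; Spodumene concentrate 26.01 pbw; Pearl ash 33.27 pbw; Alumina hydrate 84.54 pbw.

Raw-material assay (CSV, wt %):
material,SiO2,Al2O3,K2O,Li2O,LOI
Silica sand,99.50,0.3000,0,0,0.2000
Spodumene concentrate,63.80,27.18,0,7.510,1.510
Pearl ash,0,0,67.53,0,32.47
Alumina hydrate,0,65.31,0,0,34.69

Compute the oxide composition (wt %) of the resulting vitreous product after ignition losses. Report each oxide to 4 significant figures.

Glass mass = 319.3 pbw (batch 360.2 − LOI 40.96).
Composition: SiO2 72.64%, Al2O3 19.71%, K2O 7.037%, Li2O 0.6118%

Every computation runs at exact precision all the way through — rounding to 4 significant digits applies to every in-between result as printed — each reported figure takes exactly one rounding. The derived quantities, which include the four compositions, glass mass, yield, LOI, the totals, are re-derived in full precision, exactly as printed in either problem or answer, from the weighed amounts at 319.3 pbw of glass.
What the batch supplies per oxide:
  SiO2: 216.4·0.9950 + 26.01·0.6380 = 231.9 pbw
  Al2O3: 216.4·0.003000 + 26.01·0.2718 + 84.54·0.6531 = 62.93 pbw
  K2O: 33.27·0.6753 = 22.47 pbw
  Li2O: 26.01·0.07510 = 1.953 pbw
LOI: 216.4·0.002000 + 26.01·0.01510 + 33.27·0.3247 + 84.54·0.3469 = 40.96 pbw
batch − LOI leaves glass = 360.2 − 40.96 = 319.3 pbw (= the summed oxide contributions)
each wt % is 100 × oxide ÷ glass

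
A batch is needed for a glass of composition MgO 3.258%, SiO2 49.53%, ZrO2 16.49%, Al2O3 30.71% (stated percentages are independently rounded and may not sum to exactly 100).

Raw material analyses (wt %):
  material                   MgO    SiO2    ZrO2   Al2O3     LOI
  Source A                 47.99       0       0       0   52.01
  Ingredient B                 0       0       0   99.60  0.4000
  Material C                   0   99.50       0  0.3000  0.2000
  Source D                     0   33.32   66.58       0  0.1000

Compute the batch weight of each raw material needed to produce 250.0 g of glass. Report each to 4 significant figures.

Batch per 250.0 g glass:
  Source A: 16.97 g
  Ingredient B: 76.77 g
  Material C: 103.7 g
  Source D: 61.92 g
Total batch = 259.4 g; LOI loss = 9.402 g; yield = 96.37%

All arithmetic holds full precision at each step. Intermediates are displayed (rounded to four significant figures) in the printout; a single rounding completes every reported result; all derived quantities, including four oxide percentages, glass mass, the yield, ignition loss, totals, are computed from the weighed amounts per 250.0 g of glass in full float precision exactly as shown in the problem or the answer.
Oxide-by-oxide targets in 250.0 g glass:
  MgO: 3.258% × 250.0 = 8.145 g
  SiO2: 49.53% × 250.0 = 123.8 g
  ZrO2: 16.49% × 250.0 = 41.22 g
  Al2O3: 30.71% × 250.0 = 76.78 g
Per-oxide balance check with the batch weights as given, at the basis given (each sum matches its target mass net of answer rounding effects):
  MgO: 16.97·0.4799 = 8.144 g (target 8.145 g)
  SiO2: 103.7·0.9950 + 61.92·0.3332 = 123.8 g (target 123.8 g)
  ZrO2: 61.92·0.6658 = 41.23 g (target 41.22 g)
  Al2O3: 76.77·0.9960 + 103.7·0.003000 = 76.77 g (target 76.78 g)
The glass-mass cross-check: batch Σ − ignition loss = 250.0 g (the targets, summed, come to 250.0 g; against the stated basis, 250.0 g — any gap is answer rounding).
Batch total: Σ batch = 259.4 g; LOI loss = Σ batch·LOI = 9.402 g; yield: glass divided by total = 96.37%.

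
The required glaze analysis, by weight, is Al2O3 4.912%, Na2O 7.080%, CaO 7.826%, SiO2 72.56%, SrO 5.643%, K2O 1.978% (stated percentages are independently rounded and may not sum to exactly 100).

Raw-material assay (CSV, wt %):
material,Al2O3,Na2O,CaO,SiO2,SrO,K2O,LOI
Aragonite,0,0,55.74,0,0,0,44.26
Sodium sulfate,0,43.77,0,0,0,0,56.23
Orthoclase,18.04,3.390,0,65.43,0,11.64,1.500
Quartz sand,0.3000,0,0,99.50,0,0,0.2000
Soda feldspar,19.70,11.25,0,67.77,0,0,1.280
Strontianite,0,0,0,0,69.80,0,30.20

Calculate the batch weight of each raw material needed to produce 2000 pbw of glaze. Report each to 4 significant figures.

Batch per 2000 pbw glaze:
  Aragonite: 280.8 pbw
  Sodium sulfate: 253.4 pbw
  Orthoclase: 339.9 pbw
  Quartz sand: 1119 pbw
  Soda feldspar: 170.4 pbw
  Strontianite: 161.7 pbw
Total batch = 2325 pbw; LOI loss = 325.1 pbw; yield = 86.02%

Intermediates are printed rounded off to 4 significant figures on the page — full float precision is maintained all the way through. Each reported result is rounded exactly once — the derived quantities (yield, net glass mass, the totals, six oxide percentages, ignition loss) are rebuilt from the weighed amounts per 2000 pbw of glass at exact precision exactly as shown in either problem or answer.
The oxide mass targets at 2000 pbw glaze:
  Al2O3: 4.912% × 2000 = 98.24 pbw
  Na2O: 7.080% × 2000 = 141.6 pbw
  CaO: 7.826% × 2000 = 156.5 pbw
  SiO2: 72.56% × 2000 = 1451 pbw
  SrO: 5.643% × 2000 = 112.9 pbw
  K2O: 1.978% × 2000 = 39.56 pbw
Per-oxide balance check applying the batch weights above, relative to the basis at hand (summed amounts equal target values net of answer rounding effects):
  Al2O3: 339.9·0.1804 + 1119·0.003000 + 170.4·0.1970 = 98.24 pbw (target 98.24 pbw)
  Na2O: 253.4·0.4377 + 339.9·0.03390 + 170.4·0.1125 = 141.6 pbw (target 141.6 pbw)
  CaO: 280.8·0.5574 = 156.5 pbw (target 156.5 pbw)
  SiO2: 339.9·0.6543 + 1119·0.9950 + 170.4·0.6777 = 1451 pbw (target 1451 pbw)
  SrO: 161.7·0.6980 = 112.9 pbw (target 112.9 pbw)
  K2O: 339.9·0.1164 = 39.56 pbw (target 39.56 pbw)
Consistency of the glass mass: Σ batch − LOI loss = 2000 pbw (the targets, summed, come to 2000 pbw; against the stated basis, 2000 pbw — differing by rounding only).
Summing the batch: Σ batch = 2325 pbw; LOI removed, Σ of batch·LOI: 325.1 pbw; glass ÷ batch gives a yield of 86.02%.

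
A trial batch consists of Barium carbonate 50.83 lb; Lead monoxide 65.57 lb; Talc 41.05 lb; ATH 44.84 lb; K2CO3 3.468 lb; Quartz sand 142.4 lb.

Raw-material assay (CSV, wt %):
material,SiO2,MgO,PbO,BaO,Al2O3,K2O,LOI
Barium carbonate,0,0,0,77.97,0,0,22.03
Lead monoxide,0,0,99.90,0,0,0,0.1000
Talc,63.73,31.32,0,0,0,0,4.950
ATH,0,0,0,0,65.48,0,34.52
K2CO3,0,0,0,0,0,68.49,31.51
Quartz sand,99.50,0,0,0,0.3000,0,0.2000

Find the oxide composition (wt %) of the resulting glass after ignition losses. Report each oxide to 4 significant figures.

The working math keeps full float precision through every step. In-progress results are shown rounded to four significant digits alongside each step; every reported number includes exactly one rounding. All derived quantities, including the yield, net glass mass, LOI, the totals, six oxide percentages, are recomputed from the weighed amounts on 318.0 lb of glass in full float precision, precisely as stated by problem or answer.
Delivered oxide masses:
  SiO2: 41.05·0.6373 + 142.4·0.9950 = 167.8 lb
  MgO: 41.05·0.3132 = 12.86 lb
  PbO: 65.57·0.9990 = 65.50 lb
  BaO: 50.83·0.7797 = 39.63 lb
  Al2O3: 44.84·0.6548 + 142.4·0.003000 = 29.79 lb
  K2O: 3.468·0.6849 = 2.375 lb
LOI: 50.83·0.2203 + 65.57·0.001000 + 41.05·0.04950 + 44.84·0.3452 + 3.468·0.3151 + 142.4·0.002000 = 30.15 lb
Resulting glass, batch − LOI: 348.2 − 30.15 = 318.0 lb (the oxide masses sum to this)
wt % = 100 × oxide mass / glass mass

Glass mass = 318.0 lb (batch 348.2 − LOI 30.15).
Composition: SiO2 52.78%, MgO 4.043%, PbO 20.60%, BaO 12.46%, Al2O3 9.367%, K2O 0.7469%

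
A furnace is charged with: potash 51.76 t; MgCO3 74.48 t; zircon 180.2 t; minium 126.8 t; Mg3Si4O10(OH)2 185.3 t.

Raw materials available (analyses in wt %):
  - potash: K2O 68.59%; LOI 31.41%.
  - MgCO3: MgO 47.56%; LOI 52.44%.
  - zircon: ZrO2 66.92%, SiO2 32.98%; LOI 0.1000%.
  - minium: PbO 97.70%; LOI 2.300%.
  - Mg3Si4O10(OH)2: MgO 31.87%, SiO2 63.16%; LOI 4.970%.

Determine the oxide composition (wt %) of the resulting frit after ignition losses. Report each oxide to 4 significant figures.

Glass mass = 550.9 t (batch 618.5 − LOI 67.62).
Composition: ZrO2 21.89%, PbO 22.49%, MgO 17.15%, K2O 6.444%, SiO2 32.03%

Mid-chain values appear rounded to 4 significant digits in the working; the whole derivation holds full precision through the solve. Exactly one rounding lands on every reported figure — derived quantities are computed starting from the weights for 550.9 t of glass at full precision (LOI, the five compositions, totals, the yield, glass mass) exactly as printed in question or answer.
Mass of each oxide from the mix:
  ZrO2: 180.2·0.6692 = 120.6 t
  PbO: 126.8·0.9770 = 123.9 t
  MgO: 74.48·0.4756 + 185.3·0.3187 = 94.48 t
  K2O: 51.76·0.6859 = 35.50 t
  SiO2: 180.2·0.3298 + 185.3·0.6316 = 176.5 t
LOI: 51.76·0.3141 + 74.48·0.5244 + 180.2·0.001000 + 126.8·0.02300 + 185.3·0.04970 = 67.62 t
Glass mass = batch − LOI = 618.5 − 67.62 = 550.9 t (equal to the oxide-mass sum)
wt %: oxide over glass, times 100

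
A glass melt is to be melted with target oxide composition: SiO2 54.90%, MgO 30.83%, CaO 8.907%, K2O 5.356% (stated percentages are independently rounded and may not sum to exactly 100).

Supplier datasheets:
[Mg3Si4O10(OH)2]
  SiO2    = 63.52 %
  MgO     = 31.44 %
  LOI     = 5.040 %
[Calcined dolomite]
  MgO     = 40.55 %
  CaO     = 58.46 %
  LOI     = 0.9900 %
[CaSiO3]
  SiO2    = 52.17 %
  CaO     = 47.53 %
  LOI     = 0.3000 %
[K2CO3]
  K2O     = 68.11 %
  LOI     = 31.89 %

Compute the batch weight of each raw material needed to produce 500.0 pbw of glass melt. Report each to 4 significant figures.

Batch per 500.0 pbw glass melt:
  Mg3Si4O10(OH)2: 414.5 pbw
  Calcined dolomite: 58.74 pbw
  CaSiO3: 21.45 pbw
  K2CO3: 39.32 pbw
Total batch = 534.0 pbw; LOI loss = 34.08 pbw; yield = 93.62%

The working math maintains full float precision all the way through. Working values are shown (rounded to 4 significant figures) between the steps. Exactly one rounding lands on every reported result — all derived quantities, including glass mass, four oxide percentages, totals, ignition loss, yield, are computed starting from the weights on 500.0 pbw of glass in exact precision, exactly as shown in problem or answer.
Target masses of each oxide per 500.0 pbw glass melt:
  SiO2: 54.90% × 500.0 = 274.5 pbw
  MgO: 30.83% × 500.0 = 154.2 pbw
  CaO: 8.907% × 500.0 = 44.54 pbw
  K2O: 5.356% × 500.0 = 26.78 pbw
Checking each oxide sum on the weights just shown, relative to the basis at hand (oxide sums agree with the targets given rounding of the digits):
  SiO2: 414.5·0.6352 + 21.45·0.5217 = 274.5 pbw (target 274.5 pbw)
  MgO: 414.5·0.3144 + 58.74·0.4055 = 154.1 pbw (target 154.2 pbw)
  CaO: 58.74·0.5846 + 21.45·0.4753 = 44.53 pbw (target 44.54 pbw)
  K2O: 39.32·0.6811 = 26.78 pbw (target 26.78 pbw)
Glass mass check: Σ batch − LOI loss = 499.9 pbw (summing oxide targets gives 500.0 pbw; basis as stated: 500.0 pbw — a pure rounding effect).
Batch grand total — Σ batch = 534.0 pbw; ignition loss, Σ(batch × LOI) = 34.08 pbw; as yield: glass ÷ batch → 93.62%.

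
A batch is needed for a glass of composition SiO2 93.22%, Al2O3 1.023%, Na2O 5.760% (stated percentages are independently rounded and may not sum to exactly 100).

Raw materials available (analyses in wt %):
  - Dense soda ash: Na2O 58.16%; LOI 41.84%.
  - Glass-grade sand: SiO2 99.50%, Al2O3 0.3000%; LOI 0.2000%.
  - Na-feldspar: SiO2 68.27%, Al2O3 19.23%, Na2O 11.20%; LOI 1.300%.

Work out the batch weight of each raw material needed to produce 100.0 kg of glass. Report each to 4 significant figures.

Batch per 100.0 kg glass:
  Dense soda ash: 9.153 kg
  Glass-grade sand: 91.01 kg
  Na-feldspar: 3.900 kg
Total batch = 104.1 kg; LOI loss = 4.062 kg; yield = 96.10%

All internal work keeps full precision all the way through; in-progress results are displayed (rounded to 4 significant digits) as written. Each reported value is rounded only once. The derived quantities are rebuilt from the weighed amounts at 100.0 kg of glass at exact precision (glass mass, three oxide percentages, LOI, yield, the totals) exactly as shown in the problem or the answer.
Target masses of each oxide per 100.0 kg glass:
  SiO2: 93.22% × 100.0 = 93.22 kg
  Al2O3: 1.023% × 100.0 = 1.023 kg
  Na2O: 5.760% × 100.0 = 5.760 kg
Balance tally, oxide-wise, working from each reported weight, relative to the basis at hand (oxide sums agree with the targets within answer rounding):
  SiO2: 91.01·0.9950 + 3.900·0.6827 = 93.22 kg (target 93.22 kg)
  Al2O3: 91.01·0.003000 + 3.900·0.1923 = 1.023 kg (target 1.023 kg)
  Na2O: 9.153·0.5816 + 3.900·0.1120 = 5.760 kg (target 5.760 kg)
Consistency of the glass mass: batch total minus LOI = 100.0 kg (the targets, summed, come to 100.0 kg; against the stated basis, 100.0 kg — a pure rounding effect).
Total batch = Σ batch = 104.1 kg; Σ batch·LOI gives LOI loss = 4.062 kg; yield = glass ÷ total batch = 96.10%.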